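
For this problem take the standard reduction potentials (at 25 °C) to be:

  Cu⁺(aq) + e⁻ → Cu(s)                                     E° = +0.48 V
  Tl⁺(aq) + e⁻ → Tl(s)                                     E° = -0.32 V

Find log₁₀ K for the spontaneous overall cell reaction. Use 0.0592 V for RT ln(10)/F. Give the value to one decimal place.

Cathode: Cu⁺/Cu; anode: Tl⁺/Tl. E°cell = +0.80 V, n = 1.
log K = nE°cell / 0.0592 = (1)(+0.80) / 0.0592 = 13.5.

13.5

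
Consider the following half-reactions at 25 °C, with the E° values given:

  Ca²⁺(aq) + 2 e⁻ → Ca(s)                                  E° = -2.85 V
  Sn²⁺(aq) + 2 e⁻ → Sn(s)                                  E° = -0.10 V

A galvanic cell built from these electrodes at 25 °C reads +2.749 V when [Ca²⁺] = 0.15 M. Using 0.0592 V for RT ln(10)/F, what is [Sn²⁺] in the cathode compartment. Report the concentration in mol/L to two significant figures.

0.14 M

Sn²⁺/Sn is the cathode, Ca²⁺/Ca the anode: E°cell = +2.75 V, n = 2.
Overall reaction: Sn²⁺(aq) + Ca(s) → Sn(s) + Ca²⁺(aq); Q = [Ca²⁺]^1/[Sn²⁺]^1.
From E = E° − (0.0592/n) log Q: log Q = (E° − E)·n/0.0592 = (+2.75 − (+2.749))·2/0.0592 = 0.0338.
So 1·log[Sn²⁺] = 1·log(0.15) − log Q = -0.8239 − (0.0338) = -0.8577; [Sn²⁺] = 10^(-0.8577) ≈ 0.14 M.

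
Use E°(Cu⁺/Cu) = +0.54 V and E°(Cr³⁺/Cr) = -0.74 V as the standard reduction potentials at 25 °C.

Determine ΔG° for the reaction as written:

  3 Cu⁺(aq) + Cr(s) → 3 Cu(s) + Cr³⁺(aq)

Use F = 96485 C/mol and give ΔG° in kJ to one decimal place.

-370.5 kJ

As written, Cu⁺/Cu is reduced (cathode) and Cr³⁺/Cr is oxidised (anode), so E°cell = (+0.54) − (-0.74) = +1.28 V.
Balancing electrons gives n = 3.
ΔG° = −nFE° = −(3)(96485)(+1.28) = -370,502 J = -370.5 kJ.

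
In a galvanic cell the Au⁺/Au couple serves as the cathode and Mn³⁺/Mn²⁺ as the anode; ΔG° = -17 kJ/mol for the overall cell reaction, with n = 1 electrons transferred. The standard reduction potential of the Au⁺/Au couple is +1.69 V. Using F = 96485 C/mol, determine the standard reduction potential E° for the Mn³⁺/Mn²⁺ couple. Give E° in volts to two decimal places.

+1.51 V

E°cell = −ΔG°/(nF) = −(-17×10³)/((1)(96485)) = +0.176 V.
Since Au⁺/Au is the cathode and Mn³⁺/Mn²⁺ the anode, E°cell = E°(Au⁺/Au) − E°(Mn³⁺/Mn²⁺).
So E°(Mn³⁺/Mn²⁺) = E°(Au⁺/Au) − E°cell = (+1.69) − (+0.176) = +1.51 V.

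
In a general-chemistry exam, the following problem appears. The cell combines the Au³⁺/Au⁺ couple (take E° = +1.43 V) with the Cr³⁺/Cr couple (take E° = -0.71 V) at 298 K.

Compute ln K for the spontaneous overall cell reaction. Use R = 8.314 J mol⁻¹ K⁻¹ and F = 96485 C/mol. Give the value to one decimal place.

Cathode: Au³⁺/Au⁺; anode: Cr³⁺/Cr. E°cell = (+1.43) − (-0.71) = +2.14 V, with n = 6.
ΔG° = −nFE° = −RT ln K, so ln K = nFE°/(RT) = (6)(96485)(+2.14) / ((8.314)(298)) = 500.033.

500.0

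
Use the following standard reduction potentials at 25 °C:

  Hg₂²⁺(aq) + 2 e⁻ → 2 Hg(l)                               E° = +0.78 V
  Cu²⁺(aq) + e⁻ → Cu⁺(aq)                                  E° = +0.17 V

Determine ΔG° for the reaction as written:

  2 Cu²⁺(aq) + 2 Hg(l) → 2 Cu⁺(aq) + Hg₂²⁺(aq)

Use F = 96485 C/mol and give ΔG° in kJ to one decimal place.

As written, Cu²⁺/Cu⁺ is reduced (cathode) and Hg₂²⁺/Hg is oxidised (anode), so E°cell = (+0.17) − (+0.78) = -0.61 V.
Balancing electrons gives n = 2.
ΔG° = −nFE° = −(2)(96485)(-0.61) = 117,712 J = +117.7 kJ.

+117.7 kJ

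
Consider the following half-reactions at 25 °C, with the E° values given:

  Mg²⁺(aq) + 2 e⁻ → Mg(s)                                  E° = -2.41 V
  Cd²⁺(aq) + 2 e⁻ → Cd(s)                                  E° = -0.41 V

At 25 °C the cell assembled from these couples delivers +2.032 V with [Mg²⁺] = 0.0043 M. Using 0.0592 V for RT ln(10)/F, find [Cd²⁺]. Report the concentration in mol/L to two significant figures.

Cd²⁺/Cd is the cathode, Mg²⁺/Mg the anode: E°cell = +2.00 V, n = 2.
Overall reaction: Cd²⁺(aq) + Mg(s) → Cd(s) + Mg²⁺(aq); Q = [Mg²⁺]^1/[Cd²⁺]^1.
From E = E° − (0.0592/n) log Q: log Q = (E° − E)·n/0.0592 = (+2.00 − (+2.032))·2/0.0592 = -1.0811.
So 1·log[Cd²⁺] = 1·log(0.0043) − log Q = -2.3665 − (-1.0811) = -1.2854; [Cd²⁺] = 10^(-1.2854) ≈ 0.052 M.

0.052 M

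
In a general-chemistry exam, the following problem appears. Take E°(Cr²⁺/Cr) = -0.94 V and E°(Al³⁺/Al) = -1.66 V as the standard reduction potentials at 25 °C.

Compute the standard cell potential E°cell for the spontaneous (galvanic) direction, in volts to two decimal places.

The Cr²⁺/Cr couple has the higher reduction potential, so it is the cathode; Al³⁺/Al is oxidised at the anode.
E°cell = E°(cathode) − E°(anode) = (-0.94) − (-1.66) = +0.72 V.

+0.72 V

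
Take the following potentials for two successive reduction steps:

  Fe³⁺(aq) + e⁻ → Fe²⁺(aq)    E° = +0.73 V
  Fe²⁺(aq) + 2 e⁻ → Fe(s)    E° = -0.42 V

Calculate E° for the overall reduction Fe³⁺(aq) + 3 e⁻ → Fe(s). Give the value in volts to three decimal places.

-0.037 V

Since ΔG° = −nFE° is additive over sequential reductions, n₃E°₃ = n₁E°₁ + n₂E°₂.
E°₃ = (1×+0.73 + 2×-0.42) / 3 = (-0.110) / 3 = -0.037 V.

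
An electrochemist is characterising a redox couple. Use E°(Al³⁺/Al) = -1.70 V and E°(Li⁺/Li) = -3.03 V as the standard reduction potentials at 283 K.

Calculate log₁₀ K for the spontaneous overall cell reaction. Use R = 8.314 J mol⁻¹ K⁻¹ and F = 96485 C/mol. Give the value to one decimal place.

Cathode: Al³⁺/Al; anode: Li⁺/Li. E°cell = (-1.70) − (-3.03) = +1.33 V, with n = 3.
ΔG° = −nFE° = −RT ln K, so ln K = nFE°/(RT) = (3)(96485)(+1.33) / ((8.314)(283)) = 163.620.
log₁₀ K = 163.620 / ln 10 = 71.1.

71.1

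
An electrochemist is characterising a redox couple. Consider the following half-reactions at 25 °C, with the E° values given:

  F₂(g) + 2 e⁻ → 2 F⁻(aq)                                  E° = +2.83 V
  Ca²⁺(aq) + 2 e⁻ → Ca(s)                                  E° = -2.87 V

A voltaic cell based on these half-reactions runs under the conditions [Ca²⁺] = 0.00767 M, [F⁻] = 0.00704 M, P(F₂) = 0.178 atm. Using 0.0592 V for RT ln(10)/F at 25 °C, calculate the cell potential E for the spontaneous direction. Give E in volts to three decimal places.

F₂/F⁻ is the cathode (higher E°), Ca²⁺/Ca the anode: E°cell = +2.83 − (-2.87) = +5.70 V, n = 2.
Overall: F₂(g) + Ca(s) → 2 F⁻(aq) + Ca²⁺(aq)
Q = [F⁻]^2·[Ca²⁺] / (P(F₂)); log Q = -5.670.
E = E° − (0.0592/n) log Q = +5.70 − (0.0592/2)(-5.670) = +5.868 V.

+5.868 V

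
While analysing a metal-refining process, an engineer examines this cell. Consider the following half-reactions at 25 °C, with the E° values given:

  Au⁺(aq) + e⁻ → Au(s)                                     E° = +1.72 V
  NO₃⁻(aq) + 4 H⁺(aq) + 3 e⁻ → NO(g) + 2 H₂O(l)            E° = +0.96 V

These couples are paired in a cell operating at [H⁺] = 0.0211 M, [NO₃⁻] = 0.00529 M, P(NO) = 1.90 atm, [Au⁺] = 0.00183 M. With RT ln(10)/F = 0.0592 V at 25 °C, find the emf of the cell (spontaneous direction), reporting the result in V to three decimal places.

+0.781 V

Au⁺/Au is the cathode (higher E°), NO₃⁻/NO the anode: E°cell = +1.72 − (+0.96) = +0.76 V, n = 3.
Overall: 3 Au⁺(aq) + NO(g) + 2 H₂O(l) → 3 Au(s) + NO₃⁻(aq) + 4 H⁺(aq)
Q = [NO₃⁻]·[H⁺]^4 / ([Au⁺]^3·P(NO)); log Q = -1.046.
E = E° − (0.0592/n) log Q = +0.76 − (0.0592/3)(-1.046) = +0.781 V.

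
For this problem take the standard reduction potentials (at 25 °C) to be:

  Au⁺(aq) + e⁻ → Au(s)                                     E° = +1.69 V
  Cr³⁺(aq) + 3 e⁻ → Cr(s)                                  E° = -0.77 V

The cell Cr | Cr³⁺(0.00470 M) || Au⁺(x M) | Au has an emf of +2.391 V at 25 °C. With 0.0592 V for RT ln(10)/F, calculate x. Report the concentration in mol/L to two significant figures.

0.011 M

Au⁺/Au is the cathode, Cr³⁺/Cr the anode: E°cell = +2.46 V, n = 3.
Overall reaction: 3 Au⁺(aq) + Cr(s) → 3 Au(s) + Cr³⁺(aq); Q = [Cr³⁺]^1/[Au⁺]^3.
From E = E° − (0.0592/n) log Q: log Q = (E° − E)·n/0.0592 = (+2.46 − (+2.391))·3/0.0592 = 3.4966.
So 3·log[Au⁺] = 1·log(0.0047) − log Q = -2.3279 − (3.4966) = -5.8245; log[Au⁺] = -5.8245 / 3 = -1.9415; [Au⁺] = 10^(-1.9415) ≈ 0.011 M.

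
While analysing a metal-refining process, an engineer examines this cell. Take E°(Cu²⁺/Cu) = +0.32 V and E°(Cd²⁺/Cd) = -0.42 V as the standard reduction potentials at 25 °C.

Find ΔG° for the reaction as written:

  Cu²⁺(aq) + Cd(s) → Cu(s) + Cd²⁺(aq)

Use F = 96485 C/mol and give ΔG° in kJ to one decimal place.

-142.8 kJ

As written, Cu²⁺/Cu is reduced (cathode) and Cd²⁺/Cd is oxidised (anode), so E°cell = (+0.32) − (-0.42) = +0.74 V.
Balancing electrons gives n = 2.
ΔG° = −nFE° = −(2)(96485)(+0.74) = -142,798 J = -142.8 kJ.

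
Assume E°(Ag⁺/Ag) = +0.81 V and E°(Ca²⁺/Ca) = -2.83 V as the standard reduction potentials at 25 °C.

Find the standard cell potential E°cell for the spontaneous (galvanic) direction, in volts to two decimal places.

The Ag⁺/Ag couple has the higher reduction potential, so it is the cathode; Ca²⁺/Ca is oxidised at the anode.
E°cell = E°(cathode) − E°(anode) = (+0.81) − (-2.83) = +3.64 V.

+3.64 V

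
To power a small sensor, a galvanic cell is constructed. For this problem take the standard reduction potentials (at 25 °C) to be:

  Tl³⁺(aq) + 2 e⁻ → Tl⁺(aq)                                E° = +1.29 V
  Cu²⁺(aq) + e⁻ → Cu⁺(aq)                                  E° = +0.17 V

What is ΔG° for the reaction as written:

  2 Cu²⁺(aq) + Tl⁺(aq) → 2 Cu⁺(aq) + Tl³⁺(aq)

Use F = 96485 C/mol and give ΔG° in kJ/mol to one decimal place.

+216.1 kJ/mol

As written, Cu²⁺/Cu⁺ is reduced (cathode) and Tl³⁺/Tl⁺ is oxidised (anode), so E°cell = (+0.17) − (+1.29) = -1.12 V.
Balancing electrons gives n = 2.
ΔG° = −nFE° = −(2)(96485)(-1.12) = 216,126 J = +216.1 kJ/mol.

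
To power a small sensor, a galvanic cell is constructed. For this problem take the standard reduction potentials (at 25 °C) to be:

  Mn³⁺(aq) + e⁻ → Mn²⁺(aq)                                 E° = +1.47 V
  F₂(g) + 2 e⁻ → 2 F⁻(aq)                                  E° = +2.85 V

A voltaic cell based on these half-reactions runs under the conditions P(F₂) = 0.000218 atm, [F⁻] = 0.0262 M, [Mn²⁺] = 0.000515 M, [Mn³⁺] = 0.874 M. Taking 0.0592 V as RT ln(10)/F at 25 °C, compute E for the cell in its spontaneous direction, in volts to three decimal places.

+1.174 V

F₂/F⁻ is the cathode (higher E°), Mn³⁺/Mn²⁺ the anode: E°cell = +2.85 − (+1.47) = +1.38 V, n = 2.
Overall: F₂(g) + 2 Mn²⁺(aq) → 2 F⁻(aq) + 2 Mn³⁺(aq)
Q = [F⁻]^2·[Mn³⁺]^2 / (P(F₂)·[Mn²⁺]^2); log Q = 6.958.
E = E° − (0.0592/n) log Q = +1.38 − (0.0592/2)(6.958) = +1.174 V.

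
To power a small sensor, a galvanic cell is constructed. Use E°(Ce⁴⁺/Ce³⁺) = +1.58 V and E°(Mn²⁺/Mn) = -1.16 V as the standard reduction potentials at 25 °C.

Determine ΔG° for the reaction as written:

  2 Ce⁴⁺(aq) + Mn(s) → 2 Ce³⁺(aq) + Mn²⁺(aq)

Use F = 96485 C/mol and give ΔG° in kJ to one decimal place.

-528.7 kJ

As written, Ce⁴⁺/Ce³⁺ is reduced (cathode) and Mn²⁺/Mn is oxidised (anode), so E°cell = (+1.58) − (-1.16) = +2.74 V.
Balancing electrons gives n = 2.
ΔG° = −nFE° = −(2)(96485)(+2.74) = -528,738 J = -528.7 kJ.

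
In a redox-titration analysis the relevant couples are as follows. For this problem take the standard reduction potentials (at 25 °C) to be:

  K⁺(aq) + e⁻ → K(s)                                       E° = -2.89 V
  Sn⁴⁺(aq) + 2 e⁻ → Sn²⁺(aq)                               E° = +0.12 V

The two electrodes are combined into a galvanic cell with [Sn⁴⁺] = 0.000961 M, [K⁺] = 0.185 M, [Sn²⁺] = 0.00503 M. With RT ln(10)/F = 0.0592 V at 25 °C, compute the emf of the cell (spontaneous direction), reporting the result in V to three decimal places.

+3.032 V

Sn⁴⁺/Sn²⁺ is the cathode (higher E°), K⁺/K the anode: E°cell = +0.12 − (-2.89) = +3.01 V, n = 2.
Overall: Sn⁴⁺(aq) + 2 K(s) → Sn²⁺(aq) + 2 K⁺(aq)
Q = [Sn²⁺]·[K⁺]^2 / ([Sn⁴⁺]); log Q = -0.747.
E = E° − (0.0592/n) log Q = +3.01 − (0.0592/2)(-0.747) = +3.032 V.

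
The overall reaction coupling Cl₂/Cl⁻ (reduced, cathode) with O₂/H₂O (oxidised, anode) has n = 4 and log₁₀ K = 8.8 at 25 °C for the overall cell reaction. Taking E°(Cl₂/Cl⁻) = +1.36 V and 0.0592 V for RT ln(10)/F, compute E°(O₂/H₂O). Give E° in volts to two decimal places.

E°cell = (0.0592/n)·log K = (0.0592/4)(8.8) = +0.130 V.
Since Cl₂/Cl⁻ is the cathode and O₂/H₂O the anode, E°cell = E°(Cl₂/Cl⁻) − E°(O₂/H₂O).
So E°(O₂/H₂O) = E°(Cl₂/Cl⁻) − E°cell = (+1.36) − (+0.130) = +1.23 V.

+1.23 V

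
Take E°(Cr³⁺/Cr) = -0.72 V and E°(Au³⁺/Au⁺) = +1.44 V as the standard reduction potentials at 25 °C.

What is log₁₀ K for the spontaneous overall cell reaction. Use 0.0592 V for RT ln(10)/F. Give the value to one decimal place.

Cathode: Au³⁺/Au⁺; anode: Cr³⁺/Cr. E°cell = +2.16 V, n = 6.
log K = nE°cell / 0.0592 = (6)(+2.16) / 0.0592 = 218.9.

218.9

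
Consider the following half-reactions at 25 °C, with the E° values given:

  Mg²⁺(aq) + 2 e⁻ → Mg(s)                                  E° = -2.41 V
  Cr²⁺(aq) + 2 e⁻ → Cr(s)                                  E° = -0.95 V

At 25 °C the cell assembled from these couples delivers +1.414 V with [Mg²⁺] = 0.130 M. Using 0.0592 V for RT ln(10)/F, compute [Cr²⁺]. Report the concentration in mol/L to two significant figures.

Cr²⁺/Cr is the cathode, Mg²⁺/Mg the anode: E°cell = +1.46 V, n = 2.
Overall reaction: Cr²⁺(aq) + Mg(s) → Cr(s) + Mg²⁺(aq); Q = [Mg²⁺]^1/[Cr²⁺]^1.
From E = E° − (0.0592/n) log Q: log Q = (E° − E)·n/0.0592 = (+1.46 − (+1.414))·2/0.0592 = 1.5541.
So 1·log[Cr²⁺] = 1·log(0.13) − log Q = -0.8861 − (1.5541) = -2.4402; [Cr²⁺] = 10^(-2.4402) ≈ 0.0036 M.

0.0036 M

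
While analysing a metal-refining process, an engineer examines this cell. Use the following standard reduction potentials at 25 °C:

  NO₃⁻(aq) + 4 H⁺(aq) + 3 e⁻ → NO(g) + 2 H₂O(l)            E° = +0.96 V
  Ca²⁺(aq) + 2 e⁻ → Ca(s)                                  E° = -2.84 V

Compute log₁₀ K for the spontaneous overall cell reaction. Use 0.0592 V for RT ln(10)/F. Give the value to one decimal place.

385.1

Cathode: NO₃⁻/NO; anode: Ca²⁺/Ca. E°cell = +3.80 V, n = 6.
log K = nE°cell / 0.0592 = (6)(+3.80) / 0.0592 = 385.1.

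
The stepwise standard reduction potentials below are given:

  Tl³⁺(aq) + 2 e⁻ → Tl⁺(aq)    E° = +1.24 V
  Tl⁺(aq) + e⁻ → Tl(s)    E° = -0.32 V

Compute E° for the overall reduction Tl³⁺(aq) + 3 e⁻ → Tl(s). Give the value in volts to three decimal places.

+0.720 V

Adding the free-energy changes (−nFE°) of the two steps gives −n₃FE°₃ = −n₁FE°₁ − n₂FE°₂.
E°₃ = (2×+1.24 + 1×-0.32) / 3 = (+2.160) / 3 = +0.720 V.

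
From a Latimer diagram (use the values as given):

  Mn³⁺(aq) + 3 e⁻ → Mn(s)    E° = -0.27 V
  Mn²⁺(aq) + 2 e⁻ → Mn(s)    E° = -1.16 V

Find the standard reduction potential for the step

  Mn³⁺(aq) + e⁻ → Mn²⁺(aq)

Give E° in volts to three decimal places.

+1.510 V

Sequential free energies add, so n₃E°₃ = n₁E°₁ + n₂E°₂.
With n₃ = 3, and the known step contributing 2×(-1.16) V, the unknown satisfies 1·E° = 3×(-0.27) − 2×(-1.16) = +1.510.
E° = +1.510 / 1 = +1.510 V.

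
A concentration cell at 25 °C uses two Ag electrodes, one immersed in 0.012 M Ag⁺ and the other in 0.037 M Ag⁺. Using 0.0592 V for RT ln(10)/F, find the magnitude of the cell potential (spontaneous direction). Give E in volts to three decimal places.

+0.029 V

For a concentration cell E°cell = 0. The 0.037 M side is the cathode (reduction is favoured where [Ag⁺] is higher).
With n = 1, E = −(0.0592/1) log([Ag⁺]ₐₙ/[Ag⁺]꜀ₐₜ) = −(0.0592/1) log(0.012/0.037) = −(0.0592/1)(-0.489) = +0.029 V.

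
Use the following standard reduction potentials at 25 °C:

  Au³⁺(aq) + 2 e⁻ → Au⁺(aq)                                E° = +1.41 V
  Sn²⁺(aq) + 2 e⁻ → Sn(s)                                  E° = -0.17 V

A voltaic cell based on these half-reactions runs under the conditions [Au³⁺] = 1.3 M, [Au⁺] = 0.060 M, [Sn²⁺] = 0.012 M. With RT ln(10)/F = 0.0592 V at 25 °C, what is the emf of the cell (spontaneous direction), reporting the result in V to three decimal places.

+1.676 V

Au³⁺/Au⁺ is the cathode (higher E°), Sn²⁺/Sn the anode: E°cell = +1.41 − (-0.17) = +1.58 V, n = 2.
Overall: Au³⁺(aq) + Sn(s) → Au⁺(aq) + Sn²⁺(aq)
Q = [Au⁺]·[Sn²⁺] / ([Au³⁺]); log Q = -3.257.
E = E° − (0.0592/n) log Q = +1.58 − (0.0592/2)(-3.257) = +1.676 V.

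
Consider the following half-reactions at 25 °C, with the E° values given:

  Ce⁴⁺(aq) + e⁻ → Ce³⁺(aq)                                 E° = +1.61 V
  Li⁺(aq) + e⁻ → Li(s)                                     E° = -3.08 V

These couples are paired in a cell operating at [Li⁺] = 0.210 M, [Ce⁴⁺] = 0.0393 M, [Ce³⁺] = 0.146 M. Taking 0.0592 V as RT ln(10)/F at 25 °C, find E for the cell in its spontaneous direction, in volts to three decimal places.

Ce⁴⁺/Ce³⁺ is the cathode (higher E°), Li⁺/Li the anode: E°cell = +1.61 − (-3.08) = +4.69 V, n = 1.
Overall: Ce⁴⁺(aq) + Li(s) → Ce³⁺(aq) + Li⁺(aq)
Q = [Ce³⁺]·[Li⁺] / ([Ce⁴⁺]); log Q = -0.108.
E = E° − (0.0592/n) log Q = +4.69 − (0.0592/1)(-0.108) = +4.696 V.

+4.696 V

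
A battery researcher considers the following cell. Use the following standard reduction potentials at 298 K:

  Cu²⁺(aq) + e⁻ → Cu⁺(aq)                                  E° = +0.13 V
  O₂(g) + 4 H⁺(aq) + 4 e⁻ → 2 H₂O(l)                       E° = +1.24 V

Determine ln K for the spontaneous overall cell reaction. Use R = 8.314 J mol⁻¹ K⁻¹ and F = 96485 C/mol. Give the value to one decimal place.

Cathode: O₂/H₂O; anode: Cu²⁺/Cu⁺. E°cell = (+1.24) − (+0.13) = +1.11 V, with n = 4.
ΔG° = −nFE° = −RT ln K, so ln K = nFE°/(RT) = (4)(96485)(+1.11) / ((8.314)(298)) = 172.909.

172.9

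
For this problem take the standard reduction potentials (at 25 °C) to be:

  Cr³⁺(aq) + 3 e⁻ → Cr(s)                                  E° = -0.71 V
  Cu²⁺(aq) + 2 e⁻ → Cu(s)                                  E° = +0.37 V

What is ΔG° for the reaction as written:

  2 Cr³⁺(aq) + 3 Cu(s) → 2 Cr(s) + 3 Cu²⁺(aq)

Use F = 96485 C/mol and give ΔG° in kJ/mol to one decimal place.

+625.2 kJ/mol

As written, Cr³⁺/Cr is reduced (cathode) and Cu²⁺/Cu is oxidised (anode), so E°cell = (-0.71) − (+0.37) = -1.08 V.
Balancing electrons gives n = 6.
ΔG° = −nFE° = −(6)(96485)(-1.08) = 625,223 J = +625.2 kJ/mol.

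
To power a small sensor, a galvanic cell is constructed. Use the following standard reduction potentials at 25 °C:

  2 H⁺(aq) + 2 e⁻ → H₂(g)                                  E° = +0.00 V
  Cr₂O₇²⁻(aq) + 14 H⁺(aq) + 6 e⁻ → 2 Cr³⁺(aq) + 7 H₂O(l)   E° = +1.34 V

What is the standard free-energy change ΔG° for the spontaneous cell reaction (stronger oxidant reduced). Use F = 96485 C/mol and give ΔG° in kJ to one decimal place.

Cr₂O₇²⁻/Cr³⁺ (E° = +1.34 V) is the cathode; H⁺/H₂ (E° = +0.00 V) is the anode, so E°cell = +1.34 V.
Balancing electrons gives n = 6 (lcm of 6 and 2).
ΔG° = −nFE° = −(6)(96485)(+1.34) = -775,739 J = -775.7 kJ.

-775.7 kJ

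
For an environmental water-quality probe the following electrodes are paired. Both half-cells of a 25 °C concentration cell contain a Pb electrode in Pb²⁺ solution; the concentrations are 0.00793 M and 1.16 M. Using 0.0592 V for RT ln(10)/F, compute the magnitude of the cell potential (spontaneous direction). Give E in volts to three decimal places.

For a concentration cell E°cell = 0. The 1.16 M side is the cathode (reduction is favoured where [Pb²⁺] is higher).
With n = 2, E = −(0.0592/2) log([Pb²⁺]ₐₙ/[Pb²⁺]꜀ₐₜ) = −(0.0592/2) log(0.00793/1.16) = −(0.0592/2)(-2.165) = +0.064 V.

+0.064 V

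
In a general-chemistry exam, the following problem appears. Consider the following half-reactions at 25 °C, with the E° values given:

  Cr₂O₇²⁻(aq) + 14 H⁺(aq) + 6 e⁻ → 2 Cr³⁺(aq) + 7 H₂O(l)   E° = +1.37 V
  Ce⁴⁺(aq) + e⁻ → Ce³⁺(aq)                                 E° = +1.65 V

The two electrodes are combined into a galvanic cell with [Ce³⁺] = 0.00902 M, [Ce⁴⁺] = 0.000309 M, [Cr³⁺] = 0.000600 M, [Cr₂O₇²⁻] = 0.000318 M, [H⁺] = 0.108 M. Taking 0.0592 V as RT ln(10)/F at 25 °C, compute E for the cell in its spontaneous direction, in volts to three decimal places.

Ce⁴⁺/Ce³⁺ is the cathode (higher E°), Cr₂O₇²⁻/Cr³⁺ the anode: E°cell = +1.65 − (+1.37) = +0.28 V, n = 6.
Overall: 6 Ce⁴⁺(aq) + 2 Cr³⁺(aq) + 7 H₂O(l) → 6 Ce³⁺(aq) + Cr₂O₇²⁻(aq) + 14 H⁺(aq)
Q = [Ce³⁺]^6·[Cr₂O₇²⁻]·[H⁺]^14 / ([Ce⁴⁺]^6·[Cr³⁺]^2); log Q = -1.794.
E = E° − (0.0592/n) log Q = +0.28 − (0.0592/6)(-1.794) = +0.298 V.

+0.298 V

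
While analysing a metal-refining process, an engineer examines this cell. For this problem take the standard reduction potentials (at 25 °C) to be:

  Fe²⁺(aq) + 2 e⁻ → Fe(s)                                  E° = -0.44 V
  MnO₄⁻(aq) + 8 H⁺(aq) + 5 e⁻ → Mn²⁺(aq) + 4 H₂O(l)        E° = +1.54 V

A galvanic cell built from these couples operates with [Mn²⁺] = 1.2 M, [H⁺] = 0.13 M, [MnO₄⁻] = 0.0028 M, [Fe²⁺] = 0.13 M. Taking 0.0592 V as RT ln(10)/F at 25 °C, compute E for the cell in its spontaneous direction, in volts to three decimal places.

+1.891 V

MnO₄⁻/Mn²⁺ is the cathode (higher E°), Fe²⁺/Fe the anode: E°cell = +1.54 − (-0.44) = +1.98 V, n = 10.
Overall: 2 MnO₄⁻(aq) + 16 H⁺(aq) + 5 Fe(s) → 2 Mn²⁺(aq) + 8 H₂O(l) + 5 Fe²⁺(aq)
Q = [Mn²⁺]^2·[Fe²⁺]^5 / ([MnO₄⁻]^2·[H⁺]^16); log Q = 15.011.
E = E° − (0.0592/n) log Q = +1.98 − (0.0592/10)(15.011) = +1.891 V.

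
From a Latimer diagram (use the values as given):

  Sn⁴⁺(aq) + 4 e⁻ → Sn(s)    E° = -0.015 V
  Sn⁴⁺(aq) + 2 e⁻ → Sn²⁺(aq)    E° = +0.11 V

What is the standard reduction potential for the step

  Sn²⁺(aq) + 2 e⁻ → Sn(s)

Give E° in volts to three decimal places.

-0.140 V

Sequential free energies add, so n₃E°₃ = n₁E°₁ + n₂E°₂.
With n₃ = 4, and the known step contributing 2×(+0.11) V, the unknown satisfies 2·E° = 4×(-0.015) − 2×(+0.11) = -0.280.
E° = -0.280 / 2 = -0.140 V.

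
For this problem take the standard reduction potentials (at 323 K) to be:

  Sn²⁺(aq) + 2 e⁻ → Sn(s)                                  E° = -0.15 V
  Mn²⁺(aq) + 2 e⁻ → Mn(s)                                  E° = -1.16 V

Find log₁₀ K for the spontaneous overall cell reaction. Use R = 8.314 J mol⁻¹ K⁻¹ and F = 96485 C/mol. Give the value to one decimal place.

Cathode: Sn²⁺/Sn; anode: Mn²⁺/Mn. E°cell = (-0.15) − (-1.16) = +1.01 V, with n = 2.
ΔG° = −nFE° = −RT ln K, so ln K = nFE°/(RT) = (2)(96485)(+1.01) / ((8.314)(323)) = 72.577.
log₁₀ K = 72.577 / ln 10 = 31.5.

31.5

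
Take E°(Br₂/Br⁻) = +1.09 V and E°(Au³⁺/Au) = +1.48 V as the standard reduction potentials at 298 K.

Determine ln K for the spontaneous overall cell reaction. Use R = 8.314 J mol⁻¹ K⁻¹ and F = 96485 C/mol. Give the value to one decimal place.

Cathode: Au³⁺/Au; anode: Br₂/Br⁻. E°cell = (+1.48) − (+1.09) = +0.39 V, with n = 6.
ΔG° = −nFE° = −RT ln K, so ln K = nFE°/(RT) = (6)(96485)(+0.39) / ((8.314)(298)) = 91.127.

91.1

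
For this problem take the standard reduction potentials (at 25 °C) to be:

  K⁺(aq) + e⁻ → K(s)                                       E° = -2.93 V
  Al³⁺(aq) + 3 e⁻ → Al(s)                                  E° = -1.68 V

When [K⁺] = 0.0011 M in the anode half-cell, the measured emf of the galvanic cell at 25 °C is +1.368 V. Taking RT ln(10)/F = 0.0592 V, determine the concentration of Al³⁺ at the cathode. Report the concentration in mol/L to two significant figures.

0.0013 M

Al³⁺/Al is the cathode, K⁺/K the anode: E°cell = +1.25 V, n = 3.
Overall reaction: Al³⁺(aq) + 3 K(s) → Al(s) + 3 K⁺(aq); Q = [K⁺]^3/[Al³⁺]^1.
From E = E° − (0.0592/n) log Q: log Q = (E° − E)·n/0.0592 = (+1.25 − (+1.368))·3/0.0592 = -5.9797.
So 1·log[Al³⁺] = 3·log(0.0011) − log Q = -8.8758 − (-5.9797) = -2.8961; [Al³⁺] = 10^(-2.8961) ≈ 0.0013 M.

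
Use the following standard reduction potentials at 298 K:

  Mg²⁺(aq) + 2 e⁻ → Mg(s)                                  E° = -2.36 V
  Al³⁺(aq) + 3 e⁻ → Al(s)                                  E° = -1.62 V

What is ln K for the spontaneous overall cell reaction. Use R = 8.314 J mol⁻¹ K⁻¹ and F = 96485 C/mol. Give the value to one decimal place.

Cathode: Al³⁺/Al; anode: Mg²⁺/Mg. E°cell = (-1.62) − (-2.36) = +0.74 V, with n = 6.
ΔG° = −nFE° = −RT ln K, so ln K = nFE°/(RT) = (6)(96485)(+0.74) / ((8.314)(298)) = 172.909.

172.9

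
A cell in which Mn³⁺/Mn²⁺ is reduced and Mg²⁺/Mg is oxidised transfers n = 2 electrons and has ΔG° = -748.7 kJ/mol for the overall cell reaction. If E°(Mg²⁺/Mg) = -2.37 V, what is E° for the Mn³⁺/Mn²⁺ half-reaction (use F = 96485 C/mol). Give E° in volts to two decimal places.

E°cell = −ΔG°/(nF) = −(-748.7×10³)/((2)(96485)) = +3.880 V.
Since Mn³⁺/Mn²⁺ is the cathode and Mg²⁺/Mg the anode, E°cell = E°(Mn³⁺/Mn²⁺) − E°(Mg²⁺/Mg).
So E°(Mn³⁺/Mn²⁺) = E°cell + E°(Mg²⁺/Mg) = +3.880 + (-2.37) = +1.51 V.

+1.51 V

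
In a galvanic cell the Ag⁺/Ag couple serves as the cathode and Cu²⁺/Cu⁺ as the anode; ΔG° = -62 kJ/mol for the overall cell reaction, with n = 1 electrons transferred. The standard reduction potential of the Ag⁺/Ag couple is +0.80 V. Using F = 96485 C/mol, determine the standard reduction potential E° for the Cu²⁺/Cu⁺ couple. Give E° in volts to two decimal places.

+0.16 V

E°cell = −ΔG°/(nF) = −(-62×10³)/((1)(96485)) = +0.643 V.
Since Ag⁺/Ag is the cathode and Cu²⁺/Cu⁺ the anode, E°cell = E°(Ag⁺/Ag) − E°(Cu²⁺/Cu⁺).
So E°(Cu²⁺/Cu⁺) = E°(Ag⁺/Ag) − E°cell = (+0.80) − (+0.643) = +0.16 V.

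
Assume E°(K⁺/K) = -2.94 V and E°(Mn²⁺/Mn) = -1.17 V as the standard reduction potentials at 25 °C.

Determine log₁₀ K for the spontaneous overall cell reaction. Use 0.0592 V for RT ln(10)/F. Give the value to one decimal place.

59.8

Cathode: Mn²⁺/Mn; anode: K⁺/K. E°cell = +1.77 V, n = 2.
log K = nE°cell / 0.0592 = (2)(+1.77) / 0.0592 = 59.8.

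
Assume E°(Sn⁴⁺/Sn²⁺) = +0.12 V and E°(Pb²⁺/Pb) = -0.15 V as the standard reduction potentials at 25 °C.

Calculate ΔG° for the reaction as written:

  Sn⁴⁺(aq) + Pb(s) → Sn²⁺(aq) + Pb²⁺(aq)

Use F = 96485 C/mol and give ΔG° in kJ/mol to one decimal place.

-52.1 kJ/mol

As written, Sn⁴⁺/Sn²⁺ is reduced (cathode) and Pb²⁺/Pb is oxidised (anode), so E°cell = (+0.12) − (-0.15) = +0.27 V.
Balancing electrons gives n = 2.
ΔG° = −nFE° = −(2)(96485)(+0.27) = -52,102 J = -52.1 kJ/mol.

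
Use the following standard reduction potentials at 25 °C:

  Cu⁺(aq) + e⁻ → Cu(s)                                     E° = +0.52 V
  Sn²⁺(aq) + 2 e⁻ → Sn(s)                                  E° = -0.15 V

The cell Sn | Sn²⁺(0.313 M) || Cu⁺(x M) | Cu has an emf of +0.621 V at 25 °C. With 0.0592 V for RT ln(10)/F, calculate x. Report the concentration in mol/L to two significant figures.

0.083 M

Cu⁺/Cu is the cathode, Sn²⁺/Sn the anode: E°cell = +0.67 V, n = 2.
Overall reaction: 2 Cu⁺(aq) + Sn(s) → 2 Cu(s) + Sn²⁺(aq); Q = [Sn²⁺]^1/[Cu⁺]^2.
From E = E° − (0.0592/n) log Q: log Q = (E° − E)·n/0.0592 = (+0.67 − (+0.621))·2/0.0592 = 1.6554.
So 2·log[Cu⁺] = 1·log(0.313) − log Q = -0.5045 − (1.6554) = -2.1599; log[Cu⁺] = -2.1599 / 2 = -1.0799; [Cu⁺] = 10^(-1.0799) ≈ 0.083 M.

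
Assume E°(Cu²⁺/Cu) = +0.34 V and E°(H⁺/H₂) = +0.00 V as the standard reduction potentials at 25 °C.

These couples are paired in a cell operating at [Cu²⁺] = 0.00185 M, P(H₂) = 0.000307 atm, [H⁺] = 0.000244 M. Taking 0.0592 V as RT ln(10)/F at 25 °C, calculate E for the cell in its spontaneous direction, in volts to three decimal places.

+0.369 V

Cu²⁺/Cu is the cathode (higher E°), H⁺/H₂ the anode: E°cell = +0.34 − (+0.00) = +0.34 V, n = 2.
Overall: Cu²⁺(aq) + H₂(g) → Cu(s) + 2 H⁺(aq)
Q = [H⁺]^2 / ([Cu²⁺]·P(H₂)); log Q = -0.980.
E = E° − (0.0592/n) log Q = +0.34 − (0.0592/2)(-0.980) = +0.369 V.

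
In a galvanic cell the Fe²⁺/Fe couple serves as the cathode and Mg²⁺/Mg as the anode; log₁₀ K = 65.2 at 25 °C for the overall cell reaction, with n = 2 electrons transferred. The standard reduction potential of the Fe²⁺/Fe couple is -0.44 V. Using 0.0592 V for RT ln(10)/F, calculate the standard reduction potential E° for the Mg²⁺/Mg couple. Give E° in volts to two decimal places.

E°cell = (0.0592/n)·log K = (0.0592/2)(65.2) = +1.930 V.
Since Fe²⁺/Fe is the cathode and Mg²⁺/Mg the anode, E°cell = E°(Fe²⁺/Fe) − E°(Mg²⁺/Mg).
So E°(Mg²⁺/Mg) = E°(Fe²⁺/Fe) − E°cell = (-0.44) − (+1.930) = -2.37 V.

-2.37 V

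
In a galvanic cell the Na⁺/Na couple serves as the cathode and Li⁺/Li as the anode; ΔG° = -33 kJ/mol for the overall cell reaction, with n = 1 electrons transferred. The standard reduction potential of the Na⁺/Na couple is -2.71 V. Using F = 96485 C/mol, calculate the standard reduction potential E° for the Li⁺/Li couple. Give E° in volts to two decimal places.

-3.05 V

E°cell = −ΔG°/(nF) = −(-33×10³)/((1)(96485)) = +0.342 V.
Since Na⁺/Na is the cathode and Li⁺/Li the anode, E°cell = E°(Na⁺/Na) − E°(Li⁺/Li).
So E°(Li⁺/Li) = E°(Na⁺/Na) − E°cell = (-2.71) − (+0.342) = -3.05 V.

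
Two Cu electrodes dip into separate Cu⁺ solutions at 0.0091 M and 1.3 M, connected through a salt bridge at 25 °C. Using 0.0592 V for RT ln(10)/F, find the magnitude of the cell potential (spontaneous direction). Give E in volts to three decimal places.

+0.128 V

For a concentration cell E°cell = 0. The 1.3 M side is the cathode (reduction is favoured where [Cu⁺] is higher).
With n = 1, E = −(0.0592/1) log([Cu⁺]ₐₙ/[Cu⁺]꜀ₐₜ) = −(0.0592/1) log(0.0091/1.3) = −(0.0592/1)(-2.155) = +0.128 V.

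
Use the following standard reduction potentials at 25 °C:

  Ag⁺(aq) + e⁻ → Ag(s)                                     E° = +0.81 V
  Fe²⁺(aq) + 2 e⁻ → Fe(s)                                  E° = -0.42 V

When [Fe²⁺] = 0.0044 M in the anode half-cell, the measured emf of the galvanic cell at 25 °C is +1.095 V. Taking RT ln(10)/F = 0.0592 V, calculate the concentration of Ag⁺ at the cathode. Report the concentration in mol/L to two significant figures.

Ag⁺/Ag is the cathode, Fe²⁺/Fe the anode: E°cell = +1.23 V, n = 2.
Overall reaction: 2 Ag⁺(aq) + Fe(s) → 2 Ag(s) + Fe²⁺(aq); Q = [Fe²⁺]^1/[Ag⁺]^2.
From E = E° − (0.0592/n) log Q: log Q = (E° − E)·n/0.0592 = (+1.23 − (+1.095))·2/0.0592 = 4.5608.
So 2·log[Ag⁺] = 1·log(0.0044) − log Q = -2.3565 − (4.5608) = -6.9173; log[Ag⁺] = -6.9173 / 2 = -3.4587; [Ag⁺] = 10^(-3.4587) ≈ 0.00035 M.

0.00035 M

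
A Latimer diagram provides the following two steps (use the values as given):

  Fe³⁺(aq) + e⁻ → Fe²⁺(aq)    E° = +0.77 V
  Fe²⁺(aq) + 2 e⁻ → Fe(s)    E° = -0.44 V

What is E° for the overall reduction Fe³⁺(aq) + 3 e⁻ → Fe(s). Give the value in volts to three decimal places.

Standard free energies of sequential steps add: ΔG°₃ = ΔG°₁ + ΔG°₂, so n₃E°₃ = n₁E°₁ + n₂E°₂.
E°₃ = (1×+0.77 + 2×-0.44) / 3 = (-0.110) / 3 = -0.037 V.

-0.037 V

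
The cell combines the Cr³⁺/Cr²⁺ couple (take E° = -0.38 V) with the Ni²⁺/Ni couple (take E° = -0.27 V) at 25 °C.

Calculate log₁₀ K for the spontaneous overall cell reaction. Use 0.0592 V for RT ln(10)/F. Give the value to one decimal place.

Cathode: Ni²⁺/Ni; anode: Cr³⁺/Cr²⁺. E°cell = +0.11 V, n = 2.
log K = nE°cell / 0.0592 = (2)(+0.11) / 0.0592 = 3.7.

3.7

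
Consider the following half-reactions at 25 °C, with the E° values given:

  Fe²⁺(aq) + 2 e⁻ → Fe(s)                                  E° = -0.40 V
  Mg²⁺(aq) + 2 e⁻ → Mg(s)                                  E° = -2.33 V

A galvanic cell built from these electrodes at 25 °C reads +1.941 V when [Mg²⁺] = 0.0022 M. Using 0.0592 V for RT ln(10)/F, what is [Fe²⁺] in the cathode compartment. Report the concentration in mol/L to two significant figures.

Fe²⁺/Fe is the cathode, Mg²⁺/Mg the anode: E°cell = +1.93 V, n = 2.
Overall reaction: Fe²⁺(aq) + Mg(s) → Fe(s) + Mg²⁺(aq); Q = [Mg²⁺]^1/[Fe²⁺]^1.
From E = E° − (0.0592/n) log Q: log Q = (E° − E)·n/0.0592 = (+1.93 − (+1.941))·2/0.0592 = -0.3716.
So 1·log[Fe²⁺] = 1·log(0.0022) − log Q = -2.6576 − (-0.3716) = -2.2860; [Fe²⁺] = 10^(-2.2860) ≈ 0.0052 M.

0.0052 M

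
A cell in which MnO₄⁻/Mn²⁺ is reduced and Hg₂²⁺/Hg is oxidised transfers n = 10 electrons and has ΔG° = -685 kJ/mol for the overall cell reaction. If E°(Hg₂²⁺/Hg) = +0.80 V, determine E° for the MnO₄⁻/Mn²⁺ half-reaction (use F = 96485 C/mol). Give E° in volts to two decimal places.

+1.51 V

E°cell = −ΔG°/(nF) = −(-685×10³)/((10)(96485)) = +0.710 V.
Since MnO₄⁻/Mn²⁺ is the cathode and Hg₂²⁺/Hg the anode, E°cell = E°(MnO₄⁻/Mn²⁺) − E°(Hg₂²⁺/Hg).
So E°(MnO₄⁻/Mn²⁺) = E°cell + E°(Hg₂²⁺/Hg) = +0.710 + (+0.80) = +1.51 V.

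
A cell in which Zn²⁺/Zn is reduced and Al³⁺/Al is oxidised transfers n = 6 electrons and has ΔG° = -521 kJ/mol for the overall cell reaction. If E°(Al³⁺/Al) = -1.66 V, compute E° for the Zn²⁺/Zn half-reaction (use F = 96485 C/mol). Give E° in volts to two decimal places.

-0.76 V

E°cell = −ΔG°/(nF) = −(-521×10³)/((6)(96485)) = +0.900 V.
Since Zn²⁺/Zn is the cathode and Al³⁺/Al the anode, E°cell = E°(Zn²⁺/Zn) − E°(Al³⁺/Al).
So E°(Zn²⁺/Zn) = E°cell + E°(Al³⁺/Al) = +0.900 + (-1.66) = -0.76 V.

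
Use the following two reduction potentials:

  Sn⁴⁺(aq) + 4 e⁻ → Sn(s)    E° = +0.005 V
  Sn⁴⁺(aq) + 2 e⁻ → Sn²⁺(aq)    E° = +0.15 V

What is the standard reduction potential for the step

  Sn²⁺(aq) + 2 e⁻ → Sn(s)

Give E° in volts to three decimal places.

-0.140 V

Sequential free energies add, so n₃E°₃ = n₁E°₁ + n₂E°₂.
With n₃ = 4, and the known step contributing 2×(+0.15) V, the unknown satisfies 2·E° = 4×(+0.005) − 2×(+0.15) = -0.280.
E° = -0.280 / 2 = -0.140 V.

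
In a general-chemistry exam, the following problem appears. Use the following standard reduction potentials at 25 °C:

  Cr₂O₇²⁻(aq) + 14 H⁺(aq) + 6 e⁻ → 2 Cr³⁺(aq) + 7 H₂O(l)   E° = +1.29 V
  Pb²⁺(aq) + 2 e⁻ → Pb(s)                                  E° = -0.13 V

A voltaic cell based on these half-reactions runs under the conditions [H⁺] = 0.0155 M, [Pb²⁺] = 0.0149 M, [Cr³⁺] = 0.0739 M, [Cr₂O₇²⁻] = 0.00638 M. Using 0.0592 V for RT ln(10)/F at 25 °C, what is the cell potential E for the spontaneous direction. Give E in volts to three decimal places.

Cr₂O₇²⁻/Cr³⁺ is the cathode (higher E°), Pb²⁺/Pb the anode: E°cell = +1.29 − (-0.13) = +1.42 V, n = 6.
Overall: Cr₂O₇²⁻(aq) + 14 H⁺(aq) + 3 Pb(s) → 2 Cr³⁺(aq) + 7 H₂O(l) + 3 Pb²⁺(aq)
Q = [Cr³⁺]^2·[Pb²⁺]^3 / ([Cr₂O₇²⁻]·[H⁺]^14); log Q = 19.787.
E = E° − (0.0592/n) log Q = +1.42 − (0.0592/6)(19.787) = +1.225 V.

+1.225 V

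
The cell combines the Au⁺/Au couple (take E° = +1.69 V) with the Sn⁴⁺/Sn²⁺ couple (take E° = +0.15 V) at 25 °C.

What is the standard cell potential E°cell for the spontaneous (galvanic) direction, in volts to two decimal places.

The Au⁺/Au couple has the higher reduction potential, so it is the cathode; Sn⁴⁺/Sn²⁺ is oxidised at the anode.
E°cell = E°(cathode) − E°(anode) = (+1.69) − (+0.15) = +1.54 V.
Since E°cell > 0, the reaction is spontaneous under standard conditions.

+1.54 V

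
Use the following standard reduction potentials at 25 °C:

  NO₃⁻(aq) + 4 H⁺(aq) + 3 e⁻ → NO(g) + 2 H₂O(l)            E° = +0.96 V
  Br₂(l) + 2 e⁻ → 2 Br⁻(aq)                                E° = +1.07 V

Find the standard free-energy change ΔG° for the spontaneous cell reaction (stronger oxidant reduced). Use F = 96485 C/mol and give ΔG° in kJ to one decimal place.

-63.7 kJ

Br₂/Br⁻ (E° = +1.07 V) is the cathode; NO₃⁻/NO (E° = +0.96 V) is the anode, so E°cell = +0.11 V.
Balancing electrons gives n = 6 (lcm of 2 and 3).
ΔG° = −nFE° = −(6)(96485)(+0.11) = -63,680 J = -63.7 kJ.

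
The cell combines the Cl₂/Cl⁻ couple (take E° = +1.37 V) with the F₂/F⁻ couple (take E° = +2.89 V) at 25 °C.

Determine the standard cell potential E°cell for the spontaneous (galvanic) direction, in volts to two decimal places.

The F₂/F⁻ couple has the higher reduction potential, so it is the cathode; Cl₂/Cl⁻ is oxidised at the anode.
E°cell = E°(cathode) − E°(anode) = (+2.89) − (+1.37) = +1.52 V.
Since E°cell > 0, the reaction is spontaneous under standard conditions.

+1.52 V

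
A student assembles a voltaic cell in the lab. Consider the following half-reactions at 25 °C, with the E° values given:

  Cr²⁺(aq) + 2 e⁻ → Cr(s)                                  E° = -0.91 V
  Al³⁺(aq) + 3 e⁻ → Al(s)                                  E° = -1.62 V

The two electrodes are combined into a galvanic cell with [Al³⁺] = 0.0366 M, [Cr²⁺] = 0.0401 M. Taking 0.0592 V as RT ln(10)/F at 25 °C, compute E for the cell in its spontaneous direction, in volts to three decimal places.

+0.697 V

Cr²⁺/Cr is the cathode (higher E°), Al³⁺/Al the anode: E°cell = -0.91 − (-1.62) = +0.71 V, n = 6.
Overall: 3 Cr²⁺(aq) + 2 Al(s) → 3 Cr(s) + 2 Al³⁺(aq)
Q = [Al³⁺]^2 / ([Cr²⁺]^3); log Q = 1.318.
E = E° − (0.0592/n) log Q = +0.71 − (0.0592/6)(1.318) = +0.697 V.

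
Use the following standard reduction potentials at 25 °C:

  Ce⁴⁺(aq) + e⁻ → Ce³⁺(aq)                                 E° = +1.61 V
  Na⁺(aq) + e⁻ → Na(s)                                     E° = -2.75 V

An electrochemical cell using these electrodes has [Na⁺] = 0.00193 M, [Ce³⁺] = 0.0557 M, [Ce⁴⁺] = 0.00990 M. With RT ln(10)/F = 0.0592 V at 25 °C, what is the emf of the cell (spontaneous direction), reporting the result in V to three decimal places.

Ce⁴⁺/Ce³⁺ is the cathode (higher E°), Na⁺/Na the anode: E°cell = +1.61 − (-2.75) = +4.36 V, n = 1.
Overall: Ce⁴⁺(aq) + Na(s) → Ce³⁺(aq) + Na⁺(aq)
Q = [Ce³⁺]·[Na⁺] / ([Ce⁴⁺]); log Q = -1.964.
E = E° − (0.0592/n) log Q = +4.36 − (0.0592/1)(-1.964) = +4.476 V.

+4.476 V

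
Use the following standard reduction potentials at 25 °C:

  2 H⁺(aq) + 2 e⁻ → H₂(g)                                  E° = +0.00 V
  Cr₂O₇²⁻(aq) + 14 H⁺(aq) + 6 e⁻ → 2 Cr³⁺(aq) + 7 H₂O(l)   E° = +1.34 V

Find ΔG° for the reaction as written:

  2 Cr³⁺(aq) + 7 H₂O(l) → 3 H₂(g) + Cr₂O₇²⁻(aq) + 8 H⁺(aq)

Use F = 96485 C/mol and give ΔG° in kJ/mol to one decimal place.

+775.7 kJ/mol

As written, H⁺/H₂ is reduced (cathode) and Cr₂O₇²⁻/Cr³⁺ is oxidised (anode), so E°cell = (+0.00) − (+1.34) = -1.34 V.
Balancing electrons gives n = 6.
ΔG° = −nFE° = −(6)(96485)(-1.34) = 775,739 J = +775.7 kJ/mol.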